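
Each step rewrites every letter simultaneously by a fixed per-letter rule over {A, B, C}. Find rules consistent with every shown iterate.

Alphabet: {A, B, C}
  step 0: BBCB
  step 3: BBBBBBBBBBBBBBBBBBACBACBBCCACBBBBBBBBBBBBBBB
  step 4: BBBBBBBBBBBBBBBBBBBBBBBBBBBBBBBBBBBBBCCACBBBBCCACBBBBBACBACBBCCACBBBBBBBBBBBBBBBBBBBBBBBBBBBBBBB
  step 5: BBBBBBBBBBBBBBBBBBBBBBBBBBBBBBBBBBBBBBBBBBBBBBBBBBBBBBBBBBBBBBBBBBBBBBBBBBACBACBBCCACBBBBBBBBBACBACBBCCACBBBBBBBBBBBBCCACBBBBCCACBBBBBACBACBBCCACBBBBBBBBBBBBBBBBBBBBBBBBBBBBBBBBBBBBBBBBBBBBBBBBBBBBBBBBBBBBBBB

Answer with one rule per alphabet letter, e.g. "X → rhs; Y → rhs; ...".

A->BCC, B->BB, C->ACB

  step 4 ⇒ step 5: BBBBBBBBBBBBBBBBBBBBBBBBBBBBBBBBBBBBBCCACBBBBCCACBBBBBACBACBBCCACBBBBBBBBBBBBBBBBBBBBBBBBBBBBBBB ⇒ BB·BB·BB·BB·BB·BB·BB·BB·BB·BB·BB·BB·BB·BB·BB·BB·BB·BB·BB·BB·BB·BB·BB·BB·BB·BB·BB·BB·BB·BB·BB·BB·BB·BB·BB·BB·BB·ACB·ACB·BCC·ACB·BB·BB·BB·BB·ACB·ACB·BCC·ACB·BB·BB·BB·BB·BB·BCC·ACB·BB·BCC·ACB·BB·BB·ACB·ACB·BCC·ACB·BB·BB·BB·BB·BB·BB·BB·BB·BB·BB·BB·BB·BB·BB·BB·BB·BB·BB·BB·BB·BB·BB·BB·BB·BB·BB·BB·BB·BB·BB·BB
    A ↦ BCC
    B ↦ BB
    C ↦ ACB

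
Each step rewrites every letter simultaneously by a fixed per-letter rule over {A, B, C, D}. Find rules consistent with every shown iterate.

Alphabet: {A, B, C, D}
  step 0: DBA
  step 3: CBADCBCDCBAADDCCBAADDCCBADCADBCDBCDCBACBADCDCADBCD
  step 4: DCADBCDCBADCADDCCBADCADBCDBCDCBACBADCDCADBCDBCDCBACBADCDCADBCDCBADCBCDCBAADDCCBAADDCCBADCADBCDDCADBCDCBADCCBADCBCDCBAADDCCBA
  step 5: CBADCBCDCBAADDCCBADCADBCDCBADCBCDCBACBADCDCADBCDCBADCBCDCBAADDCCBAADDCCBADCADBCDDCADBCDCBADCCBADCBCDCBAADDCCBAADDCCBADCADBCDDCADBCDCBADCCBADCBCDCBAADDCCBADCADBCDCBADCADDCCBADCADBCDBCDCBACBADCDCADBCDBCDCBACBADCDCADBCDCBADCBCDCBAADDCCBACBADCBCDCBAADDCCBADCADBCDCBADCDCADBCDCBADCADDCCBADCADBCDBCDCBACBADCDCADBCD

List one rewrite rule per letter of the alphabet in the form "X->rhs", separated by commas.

A->BCD, B->AD, C->DC, D->CBA

  step 4 ⇒ step 5: DCADBCDCBADCADDCCBADCADBCDBCDCBACBADCDCADBCDBCDCBACBADCDCADBCDCBADCBCDCBAADDCCBAADDCCBADCADBCDDCADBCDCBADCCBADCBCDCBAADDCCBA ⇒ CBA·DC·BCD·CBA·AD·DC·CBA·DC·AD·BCD·CBA·DC·BCD·CBA·CBA·DC·DC·AD·BCD·CBA·DC·BCD·CBA·AD·DC·CBA·AD·DC·CBA·DC·AD·BCD·DC·AD·BCD·CBA·DC·CBA·DC·BCD·CBA·AD·DC·CBA·AD·DC·CBA·DC·AD·BCD·DC·AD·BCD·CBA·DC·CBA·DC·BCD·CBA·AD·DC·CBA·DC·AD·BCD·CBA·DC·AD·DC·CBA·DC·AD·BCD·BCD·CBA·CBA·DC·DC·AD·BCD·BCD·CBA·CBA·DC·DC·AD·BCD·CBA·DC·BCD·CBA·AD·DC·CBA·CBA·DC·BCD·CBA·AD·DC·CBA·DC·AD·BCD·CBA·DC·DC·AD·BCD·CBA·DC·AD·DC·CBA·DC·AD·BCD·BCD·CBA·CBA·DC·DC·AD·BCD
    A ↦ BCD
    B ↦ AD
    C ↦ DC
    D ↦ CBA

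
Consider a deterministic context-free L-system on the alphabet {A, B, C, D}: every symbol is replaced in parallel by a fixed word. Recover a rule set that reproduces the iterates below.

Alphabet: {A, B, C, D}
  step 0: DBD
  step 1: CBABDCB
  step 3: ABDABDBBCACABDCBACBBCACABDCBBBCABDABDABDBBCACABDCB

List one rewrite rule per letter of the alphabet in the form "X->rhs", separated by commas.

A->AC, B->ABD, C->BBC, D->CB

  step 0 ⇒ step 1: DBD ⇒ CB·ABD·CB
    B ↦ ABD
    D ↦ CB
    A ↦ AC  (constrained at step 1)
    C ↦ BBC  (constrained at step 1)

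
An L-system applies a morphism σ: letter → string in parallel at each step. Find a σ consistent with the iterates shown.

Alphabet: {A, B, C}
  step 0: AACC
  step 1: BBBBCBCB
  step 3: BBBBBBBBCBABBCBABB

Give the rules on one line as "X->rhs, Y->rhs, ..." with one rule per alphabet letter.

  step 0 ⇒ step 1: AACC ⇒ BB·BB·CB·CB
    A ↦ BB
    C ↦ CB
    B ↦ A  (constrained at step 1)

A->BB, B->A, C->CB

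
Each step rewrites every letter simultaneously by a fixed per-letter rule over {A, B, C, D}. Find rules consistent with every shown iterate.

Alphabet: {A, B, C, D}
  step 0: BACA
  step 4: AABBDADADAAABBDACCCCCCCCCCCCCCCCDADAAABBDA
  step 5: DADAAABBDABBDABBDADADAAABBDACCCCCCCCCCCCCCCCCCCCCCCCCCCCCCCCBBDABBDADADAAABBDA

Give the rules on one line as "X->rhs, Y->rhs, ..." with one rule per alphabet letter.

  step 4 ⇒ step 5: AABBDADADAAABBDACCCCCCCCCCCCCCCCDADAAABBDA ⇒ DA·DA·A·A·BB·DA·BB·DA·BB·DA·DA·DA·A·A·BB·DA·CC·CC·CC·CC·CC·CC·CC·CC·CC·CC·CC·CC·CC·CC·CC·CC·BB·DA·BB·DA·DA·DA·A·A·BB·DA
    A ↦ DA
    B ↦ A
    C ↦ CC
    D ↦ BB

A->DA, B->A, C->CC, D->BB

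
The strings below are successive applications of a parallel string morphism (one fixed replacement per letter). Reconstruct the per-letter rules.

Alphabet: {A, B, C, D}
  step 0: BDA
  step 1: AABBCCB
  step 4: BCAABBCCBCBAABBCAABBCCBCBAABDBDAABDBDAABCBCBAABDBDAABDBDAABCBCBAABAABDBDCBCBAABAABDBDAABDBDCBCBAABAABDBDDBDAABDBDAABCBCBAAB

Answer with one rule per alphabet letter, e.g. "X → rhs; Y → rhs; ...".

  step 0 ⇒ step 1: BDA ⇒ AAB·BC·CB
    A ↦ CB
    B ↦ AAB
    D ↦ BC
    C ↦ DBD  (constrained at step 1)

A->CB, B->AAB, C->DBD, D->BC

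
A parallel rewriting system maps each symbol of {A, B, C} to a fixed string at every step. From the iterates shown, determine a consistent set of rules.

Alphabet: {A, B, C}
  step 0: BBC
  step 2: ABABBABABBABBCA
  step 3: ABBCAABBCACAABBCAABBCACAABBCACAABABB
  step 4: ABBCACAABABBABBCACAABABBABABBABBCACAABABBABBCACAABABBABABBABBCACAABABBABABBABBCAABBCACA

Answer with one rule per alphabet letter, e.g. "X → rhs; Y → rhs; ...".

A->ABB, B->CA, C->AB

  step 3 ⇒ step 4: ABBCAABBCACAABBCAABBCACAABBCACAABABB ⇒ ABB·CA·CA·AB·ABB·ABB·CA·CA·AB·ABB·AB·ABB·ABB·CA·CA·AB·ABB·ABB·CA·CA·AB·ABB·AB·ABB·ABB·CA·CA·AB·ABB·AB·ABB·ABB·CA·ABB·CA·CA
    A ↦ ABB
    B ↦ CA
    C ↦ AB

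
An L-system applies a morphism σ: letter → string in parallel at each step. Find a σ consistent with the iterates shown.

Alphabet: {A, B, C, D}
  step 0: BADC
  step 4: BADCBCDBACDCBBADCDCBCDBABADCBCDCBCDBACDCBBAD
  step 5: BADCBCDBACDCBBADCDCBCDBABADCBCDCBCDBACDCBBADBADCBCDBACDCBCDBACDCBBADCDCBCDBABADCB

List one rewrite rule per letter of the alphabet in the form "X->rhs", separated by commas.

  step 4 ⇒ step 5: BADCBCDBACDCBBADCDCBCDBABADCBCDCBCDBACDCBBAD ⇒ BA·D·CB·CD·BA·CD·CB·BA·D·CD·CB·CD·BA·BA·D·CB·CD·CB·CD·BA·CD·CB·BA·D·BA·D·CB·CD·BA·CD·CB·CD·BA·CD·CB·BA·D·CD·CB·CD·BA·BA·D·CB
    A ↦ D
    B ↦ BA
    C ↦ CD
    D ↦ CB

A->D, B->BA, C->CD, D->CB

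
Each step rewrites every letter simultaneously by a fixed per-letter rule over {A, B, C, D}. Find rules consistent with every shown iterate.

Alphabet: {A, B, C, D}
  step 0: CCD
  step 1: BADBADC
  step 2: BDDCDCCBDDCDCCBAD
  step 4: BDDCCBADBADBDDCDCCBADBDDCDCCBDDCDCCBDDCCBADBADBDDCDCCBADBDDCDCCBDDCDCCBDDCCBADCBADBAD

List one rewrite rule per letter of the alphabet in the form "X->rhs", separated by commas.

  step 1 ⇒ step 2: BADBADC ⇒ BDD·CDC·C·BDD·CDC·C·BAD
    A ↦ CDC
    B ↦ BDD
    C ↦ BAD
    D ↦ C

A->CDC, B->BDD, C->BAD, D->C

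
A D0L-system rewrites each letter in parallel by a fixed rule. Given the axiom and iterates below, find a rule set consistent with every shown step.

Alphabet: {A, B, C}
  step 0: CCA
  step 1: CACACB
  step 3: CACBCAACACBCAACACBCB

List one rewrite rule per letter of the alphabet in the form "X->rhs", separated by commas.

  step 0 ⇒ step 1: CCA ⇒ CA·CA·CB
    A ↦ CB
    C ↦ CA
    B ↦ A  (constrained at step 1)

A->CB, B->A, C->CA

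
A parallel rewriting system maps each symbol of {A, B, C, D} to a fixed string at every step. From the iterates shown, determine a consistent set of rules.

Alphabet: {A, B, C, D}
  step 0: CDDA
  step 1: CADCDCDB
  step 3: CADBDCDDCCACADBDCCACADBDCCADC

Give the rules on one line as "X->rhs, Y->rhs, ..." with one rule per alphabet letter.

A->DB, B->D, C->CA, D->DC

  step 0 ⇒ step 1: CDDA ⇒ CA·DC·DC·DB
    A ↦ DB
    C ↦ CA
    D ↦ DC
    B ↦ D  (constrained at step 1)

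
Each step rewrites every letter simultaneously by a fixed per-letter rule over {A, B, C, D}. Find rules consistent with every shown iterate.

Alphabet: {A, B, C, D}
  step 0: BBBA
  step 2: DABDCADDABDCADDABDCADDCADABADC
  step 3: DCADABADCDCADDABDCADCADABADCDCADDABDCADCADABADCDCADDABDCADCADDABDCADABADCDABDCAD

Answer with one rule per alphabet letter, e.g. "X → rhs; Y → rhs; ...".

A->DAB, B->ADC, C->D, D->DCA

  step 2 ⇒ step 3: DABDCADDABDCADDABDCADDCADABADC ⇒ DCA·DAB·ADC·DCA·D·DAB·DCA·DCA·DAB·ADC·DCA·D·DAB·DCA·DCA·DAB·ADC·DCA·D·DAB·DCA·DCA·D·DAB·DCA·DAB·ADC·DAB·DCA·D
    A ↦ DAB
    B ↦ ADC
    C ↦ D
    D ↦ DCA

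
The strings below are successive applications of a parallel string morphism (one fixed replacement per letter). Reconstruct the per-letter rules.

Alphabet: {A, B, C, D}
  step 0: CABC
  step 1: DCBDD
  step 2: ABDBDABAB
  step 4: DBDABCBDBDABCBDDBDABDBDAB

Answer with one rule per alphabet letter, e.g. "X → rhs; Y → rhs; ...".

A->C, B->BD, C->D, D->AB

  step 1 ⇒ step 2: DCBDD ⇒ AB·D·BD·AB·AB
    B ↦ BD
    C ↦ D
    D ↦ AB
  step 0 ⇒ step 1: CABC ⇒ D·C·BD·D
    A ↦ C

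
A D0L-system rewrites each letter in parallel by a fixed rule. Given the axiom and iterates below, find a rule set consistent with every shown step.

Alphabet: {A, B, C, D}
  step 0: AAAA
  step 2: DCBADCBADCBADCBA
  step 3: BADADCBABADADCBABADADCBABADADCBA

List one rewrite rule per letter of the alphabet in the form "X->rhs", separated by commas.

  step 2 ⇒ step 3: DCBADCBADCBADCBA ⇒ BA·DA·DC·BA·BA·DA·DC·BA·BA·DA·DC·BA·BA·DA·DC·BA
    A ↦ BA
    B ↦ DC
    C ↦ DA
    D ↦ BA

A->BA, B->DC, C->DA, D->BA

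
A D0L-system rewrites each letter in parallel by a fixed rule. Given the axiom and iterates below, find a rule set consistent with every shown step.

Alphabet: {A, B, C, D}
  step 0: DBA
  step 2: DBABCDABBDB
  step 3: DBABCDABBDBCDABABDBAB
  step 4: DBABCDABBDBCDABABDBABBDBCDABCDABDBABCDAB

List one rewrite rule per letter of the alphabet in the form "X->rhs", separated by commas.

A->CD, B->AB, C->B, D->DB

  step 3 ⇒ step 4: DBABCDABBDBCDABABDBAB ⇒ DB·AB·CD·AB·B·DB·CD·AB·AB·DB·AB·B·DB·CD·AB·CD·AB·DB·AB·CD·AB
    A ↦ CD
    B ↦ AB
    C ↦ B
    D ↦ DB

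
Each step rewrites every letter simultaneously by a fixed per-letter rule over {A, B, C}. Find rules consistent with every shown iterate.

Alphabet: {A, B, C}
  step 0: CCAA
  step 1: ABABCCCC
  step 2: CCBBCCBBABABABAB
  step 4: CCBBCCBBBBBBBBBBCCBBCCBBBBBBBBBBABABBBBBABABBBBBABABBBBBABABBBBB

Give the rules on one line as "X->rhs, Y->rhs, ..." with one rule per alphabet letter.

A->CC, B->BB, C->AB

  step 1 ⇒ step 2: ABABCCCC ⇒ CC·BB·CC·BB·AB·AB·AB·AB
    A ↦ CC
    B ↦ BB
    C ↦ AB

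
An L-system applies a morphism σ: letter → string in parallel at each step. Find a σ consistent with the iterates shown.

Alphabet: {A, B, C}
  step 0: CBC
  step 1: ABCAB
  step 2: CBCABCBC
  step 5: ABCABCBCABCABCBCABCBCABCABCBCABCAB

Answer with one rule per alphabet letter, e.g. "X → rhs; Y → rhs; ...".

A->CB, B->C, C->AB

  step 1 ⇒ step 2: ABCAB ⇒ CB·C·AB·CB·C
    A ↦ CB
    B ↦ C
    C ↦ AB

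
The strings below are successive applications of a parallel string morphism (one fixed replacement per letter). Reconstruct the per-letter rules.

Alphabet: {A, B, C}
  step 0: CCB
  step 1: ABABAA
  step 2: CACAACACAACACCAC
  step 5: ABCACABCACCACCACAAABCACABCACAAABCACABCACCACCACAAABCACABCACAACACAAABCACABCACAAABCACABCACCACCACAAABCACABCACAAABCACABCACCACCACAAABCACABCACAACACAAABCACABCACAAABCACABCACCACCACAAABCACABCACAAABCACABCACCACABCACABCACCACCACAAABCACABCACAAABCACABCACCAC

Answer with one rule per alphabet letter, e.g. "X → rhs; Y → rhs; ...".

  step 1 ⇒ step 2: ABABAA ⇒ CAC·AA·CAC·AA·CAC·CAC
    A ↦ CAC
    B ↦ AA
  step 0 ⇒ step 1: CCB ⇒ AB·AB·AA
    C ↦ AB

A->CAC, B->AA, C->AB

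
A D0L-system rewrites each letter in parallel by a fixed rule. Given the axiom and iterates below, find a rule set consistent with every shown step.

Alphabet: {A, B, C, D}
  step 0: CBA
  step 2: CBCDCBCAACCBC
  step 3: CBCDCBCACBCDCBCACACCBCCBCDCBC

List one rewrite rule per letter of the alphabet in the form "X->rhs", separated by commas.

  step 2 ⇒ step 3: CBCDCBCAACCBC ⇒ CBC·D·CBC·A·CBC·D·CBC·AC·AC·CBC·CBC·D·CBC
    A ↦ AC
    B ↦ D
    C ↦ CBC
    D ↦ A

A->AC, B->D, C->CBC, D->A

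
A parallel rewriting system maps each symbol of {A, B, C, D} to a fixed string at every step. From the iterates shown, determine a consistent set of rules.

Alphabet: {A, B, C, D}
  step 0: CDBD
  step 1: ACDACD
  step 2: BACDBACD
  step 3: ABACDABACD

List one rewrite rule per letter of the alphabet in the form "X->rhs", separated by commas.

A->B, B->A, C->A, D->CD

  step 2 ⇒ step 3: BACDBACD ⇒ A·B·A·CD·A·B·A·CD
    A ↦ B
    B ↦ A
    C ↦ A
    D ↦ CD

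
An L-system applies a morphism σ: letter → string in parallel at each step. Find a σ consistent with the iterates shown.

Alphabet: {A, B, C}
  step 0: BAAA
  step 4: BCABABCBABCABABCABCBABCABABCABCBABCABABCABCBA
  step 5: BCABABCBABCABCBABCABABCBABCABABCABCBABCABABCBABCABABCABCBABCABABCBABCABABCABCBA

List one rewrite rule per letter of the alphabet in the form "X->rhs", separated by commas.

A->BA, B->BC, C->A

  step 4 ⇒ step 5: BCABABCBABCABABCABCBABCABABCABCBABCABABCABCBA ⇒ BC·A·BA·BC·BA·BC·A·BC·BA·BC·A·BA·BC·BA·BC·A·BA·BC·A·BC·BA·BC·A·BA·BC·BA·BC·A·BA·BC·A·BC·BA·BC·A·BA·BC·BA·BC·A·BA·BC·A·BC·BA
    A ↦ BA
    B ↦ BC
    C ↦ A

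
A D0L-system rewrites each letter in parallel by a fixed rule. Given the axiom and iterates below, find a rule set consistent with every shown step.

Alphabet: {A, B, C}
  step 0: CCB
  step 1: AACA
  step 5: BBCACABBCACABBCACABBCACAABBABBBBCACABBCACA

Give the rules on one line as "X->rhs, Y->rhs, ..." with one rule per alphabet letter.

  step 0 ⇒ step 1: CCB ⇒ A·A·CA
    B ↦ CA
    C ↦ A
    A ↦ BB  (constrained at step 1)

A->BB, B->CA, C->A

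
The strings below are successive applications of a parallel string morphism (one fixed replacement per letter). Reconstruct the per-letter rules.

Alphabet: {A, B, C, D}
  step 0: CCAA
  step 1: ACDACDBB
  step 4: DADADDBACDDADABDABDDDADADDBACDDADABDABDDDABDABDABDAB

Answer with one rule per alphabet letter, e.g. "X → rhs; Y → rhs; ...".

  step 0 ⇒ step 1: CCAA ⇒ ACD·ACD·B·B
    A ↦ B
    C ↦ ACD
    B ↦ DD  (constrained at step 1)
    D ↦ DA  (constrained at step 1)

A->B, B->DD, C->ACD, D->DA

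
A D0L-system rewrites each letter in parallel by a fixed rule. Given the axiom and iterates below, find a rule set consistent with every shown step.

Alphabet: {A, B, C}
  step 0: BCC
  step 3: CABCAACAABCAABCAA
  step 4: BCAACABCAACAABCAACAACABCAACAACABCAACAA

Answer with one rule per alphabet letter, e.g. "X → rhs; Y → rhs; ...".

A->CAA, B->CA, C->B

  step 3 ⇒ step 4: CABCAACAABCAABCAA ⇒ B·CAA·CA·B·CAA·CAA·B·CAA·CAA·CA·B·CAA·CAA·CA·B·CAA·CAA
    A ↦ CAA
    B ↦ CA
    C ↦ B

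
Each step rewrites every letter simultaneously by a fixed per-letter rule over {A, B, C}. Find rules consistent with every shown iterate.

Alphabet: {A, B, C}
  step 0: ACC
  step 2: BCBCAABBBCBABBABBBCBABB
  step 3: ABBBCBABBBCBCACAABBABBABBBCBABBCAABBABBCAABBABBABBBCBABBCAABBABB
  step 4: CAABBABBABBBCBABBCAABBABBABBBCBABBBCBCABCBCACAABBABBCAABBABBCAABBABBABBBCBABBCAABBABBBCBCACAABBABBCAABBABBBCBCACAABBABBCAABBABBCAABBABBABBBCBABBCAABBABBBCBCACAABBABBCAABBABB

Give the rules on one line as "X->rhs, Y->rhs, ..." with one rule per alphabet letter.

  step 3 ⇒ step 4: ABBBCBABBBCBCACAABBABBABBBCBABBCAABBABBCAABBABBABBBCBABBCAABBABB ⇒ CA·ABB·ABB·ABB·BCB·ABB·CA·ABB·ABB·ABB·BCB·ABB·BCB·CA·BCB·CA·CA·ABB·ABB·CA·ABB·ABB·CA·ABB·ABB·ABB·BCB·ABB·CA·ABB·ABB·BCB·CA·CA·ABB·ABB·CA·ABB·ABB·BCB·CA·CA·ABB·ABB·CA·ABB·ABB·CA·ABB·ABB·ABB·BCB·ABB·CA·ABB·ABB·BCB·CA·CA·ABB·ABB·CA·ABB·ABB
    A ↦ CA
    B ↦ ABB
    C ↦ BCB

A->CA, B->ABB, C->BCB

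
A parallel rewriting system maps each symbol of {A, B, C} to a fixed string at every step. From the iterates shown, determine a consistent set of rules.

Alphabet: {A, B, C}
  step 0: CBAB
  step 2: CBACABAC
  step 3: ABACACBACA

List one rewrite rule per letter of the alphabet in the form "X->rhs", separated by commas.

  step 2 ⇒ step 3: CBACABAC ⇒ A·BA·C·A·C·BA·C·A
    A ↦ C
    B ↦ BA
    C ↦ A

A->C, B->BA, C->A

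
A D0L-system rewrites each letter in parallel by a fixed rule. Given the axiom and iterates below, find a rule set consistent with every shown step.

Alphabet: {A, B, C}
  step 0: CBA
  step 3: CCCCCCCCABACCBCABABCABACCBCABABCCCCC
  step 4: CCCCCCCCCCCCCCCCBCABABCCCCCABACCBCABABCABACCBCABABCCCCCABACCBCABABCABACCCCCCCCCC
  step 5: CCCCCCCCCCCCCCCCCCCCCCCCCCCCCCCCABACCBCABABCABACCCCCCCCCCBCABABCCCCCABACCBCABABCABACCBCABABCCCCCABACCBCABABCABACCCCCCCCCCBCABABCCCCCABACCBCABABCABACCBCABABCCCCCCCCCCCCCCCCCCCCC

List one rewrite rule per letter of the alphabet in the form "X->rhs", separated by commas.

  step 4 ⇒ step 5: CCCCCCCCCCCCCCCCBCABABCCCCCABACCBCABABCABACCBCABABCCCCCABACCBCABABCABACCCCCCCCCC ⇒ CC·CC·CC·CC·CC·CC·CC·CC·CC·CC·CC·CC·CC·CC·CC·CC·ABA·CC·BC·ABA·BC·ABA·CC·CC·CC·CC·CC·BC·ABA·BC·CC·CC·ABA·CC·BC·ABA·BC·ABA·CC·BC·ABA·BC·CC·CC·ABA·CC·BC·ABA·BC·ABA·CC·CC·CC·CC·CC·BC·ABA·BC·CC·CC·ABA·CC·BC·ABA·BC·ABA·CC·BC·ABA·BC·CC·CC·CC·CC·CC·CC·CC·CC·CC·CC
    A ↦ BC
    B ↦ ABA
    C ↦ CC

A->BC, B->ABA, C->CC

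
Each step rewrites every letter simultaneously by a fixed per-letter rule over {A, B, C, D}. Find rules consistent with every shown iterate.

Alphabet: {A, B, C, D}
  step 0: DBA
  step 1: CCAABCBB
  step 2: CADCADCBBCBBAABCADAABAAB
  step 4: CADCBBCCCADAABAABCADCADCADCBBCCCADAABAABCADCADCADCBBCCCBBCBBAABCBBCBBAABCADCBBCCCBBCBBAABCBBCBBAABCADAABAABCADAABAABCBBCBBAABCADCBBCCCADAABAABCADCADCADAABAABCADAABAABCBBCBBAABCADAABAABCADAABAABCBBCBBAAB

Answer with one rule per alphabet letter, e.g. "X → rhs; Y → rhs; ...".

  step 1 ⇒ step 2: CCAABCBB ⇒ CAD·CAD·CBB·CBB·AAB·CAD·AAB·AAB
    A ↦ CBB
    B ↦ AAB
    C ↦ CAD
  step 0 ⇒ step 1: DBA ⇒ CC·AAB·CBB
    D ↦ CC

A->CBB, B->AAB, C->CAD, D->CC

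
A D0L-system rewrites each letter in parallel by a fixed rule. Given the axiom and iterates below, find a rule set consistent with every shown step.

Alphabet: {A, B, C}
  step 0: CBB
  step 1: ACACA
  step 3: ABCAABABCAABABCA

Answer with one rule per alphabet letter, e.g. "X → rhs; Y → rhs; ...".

A->AB, B->CA, C->A

  step 0 ⇒ step 1: CBB ⇒ A·CA·CA
    B ↦ CA
    C ↦ A
    A ↦ AB  (constrained at step 1)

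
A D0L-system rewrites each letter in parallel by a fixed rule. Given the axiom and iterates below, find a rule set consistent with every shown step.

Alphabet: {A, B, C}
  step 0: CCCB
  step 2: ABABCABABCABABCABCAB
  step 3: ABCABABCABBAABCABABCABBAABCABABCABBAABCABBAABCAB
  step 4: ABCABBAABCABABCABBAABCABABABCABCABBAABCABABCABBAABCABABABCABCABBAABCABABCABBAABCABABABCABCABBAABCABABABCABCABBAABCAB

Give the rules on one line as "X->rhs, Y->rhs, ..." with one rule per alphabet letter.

A->ABC, B->AB, C->BA

  step 3 ⇒ step 4: ABCABABCABBAABCABABCABBAABCABABCABBAABCABBAABCAB ⇒ ABC·AB·BA·ABC·AB·ABC·AB·BA·ABC·AB·AB·ABC·ABC·AB·BA·ABC·AB·ABC·AB·BA·ABC·AB·AB·ABC·ABC·AB·BA·ABC·AB·ABC·AB·BA·ABC·AB·AB·ABC·ABC·AB·BA·ABC·AB·AB·ABC·ABC·AB·BA·ABC·AB
    A ↦ ABC
    B ↦ AB
    C ↦ BA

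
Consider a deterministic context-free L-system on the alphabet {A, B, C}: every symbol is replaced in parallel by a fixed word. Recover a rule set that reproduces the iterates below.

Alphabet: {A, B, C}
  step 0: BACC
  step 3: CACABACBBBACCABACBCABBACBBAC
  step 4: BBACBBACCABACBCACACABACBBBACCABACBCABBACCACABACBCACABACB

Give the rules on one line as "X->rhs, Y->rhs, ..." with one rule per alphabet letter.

  step 3 ⇒ step 4: CACABACBBBACCABACBCABBACBBAC ⇒ B·BAC·B·BAC·CA·BAC·B·CA·CA·CA·BAC·B·B·BAC·CA·BAC·B·CA·B·BAC·CA·CA·BAC·B·CA·CA·BAC·B
    A ↦ BAC
    B ↦ CA
    C ↦ B

A->BAC, B->CA, C->B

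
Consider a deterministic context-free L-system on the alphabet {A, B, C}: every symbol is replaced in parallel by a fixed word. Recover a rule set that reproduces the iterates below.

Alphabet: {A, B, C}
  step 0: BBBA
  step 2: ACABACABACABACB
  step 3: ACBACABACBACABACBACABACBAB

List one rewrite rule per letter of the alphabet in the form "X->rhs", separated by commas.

  step 2 ⇒ step 3: ACABACABACABACB ⇒ AC·B·AC·AB·AC·B·AC·AB·AC·B·AC·AB·AC·B·AB
    A ↦ AC
    B ↦ AB
    C ↦ B

A->AC, B->AB, C->B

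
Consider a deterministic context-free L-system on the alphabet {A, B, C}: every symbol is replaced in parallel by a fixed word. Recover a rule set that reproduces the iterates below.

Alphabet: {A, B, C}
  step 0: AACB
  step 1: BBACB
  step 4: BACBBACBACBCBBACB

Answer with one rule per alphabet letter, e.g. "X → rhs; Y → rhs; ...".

A->B, B->CB, C->A

  step 0 ⇒ step 1: AACB ⇒ B·B·A·CB
    A ↦ B
    B ↦ CB
    C ↦ A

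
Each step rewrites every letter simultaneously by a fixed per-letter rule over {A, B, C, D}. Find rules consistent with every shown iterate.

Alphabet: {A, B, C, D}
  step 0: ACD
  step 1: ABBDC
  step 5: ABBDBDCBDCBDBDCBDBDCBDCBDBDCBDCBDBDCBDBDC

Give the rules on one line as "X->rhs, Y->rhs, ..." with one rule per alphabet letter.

A->AB, B->BD, C->BD, D->C

  step 0 ⇒ step 1: ACD ⇒ AB·BD·C
    A ↦ AB
    C ↦ BD
    D ↦ C
    B ↦ BD  (constrained at step 1)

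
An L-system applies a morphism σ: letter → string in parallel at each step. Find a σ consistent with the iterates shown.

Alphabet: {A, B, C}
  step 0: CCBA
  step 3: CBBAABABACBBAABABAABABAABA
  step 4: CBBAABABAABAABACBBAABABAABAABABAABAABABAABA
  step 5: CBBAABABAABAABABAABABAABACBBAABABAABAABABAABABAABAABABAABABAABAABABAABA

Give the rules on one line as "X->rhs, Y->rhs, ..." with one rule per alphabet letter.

  step 4 ⇒ step 5: CBBAABABAABAABACBBAABABAABAABABAABAABABAABA ⇒ CBB·A·A·BA·BA·A·BA·A·BA·BA·A·BA·BA·A·BA·CBB·A·A·BA·BA·A·BA·A·BA·BA·A·BA·BA·A·BA·A·BA·BA·A·BA·BA·A·BA·A·BA·BA·A·BA
    A ↦ BA
    B ↦ A
    C ↦ CBB

A->BA, B->A, C->CBB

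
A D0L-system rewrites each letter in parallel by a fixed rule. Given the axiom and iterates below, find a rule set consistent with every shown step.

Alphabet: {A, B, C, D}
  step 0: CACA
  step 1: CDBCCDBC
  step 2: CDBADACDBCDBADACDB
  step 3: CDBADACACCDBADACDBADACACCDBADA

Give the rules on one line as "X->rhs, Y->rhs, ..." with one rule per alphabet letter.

  step 2 ⇒ step 3: CDBADACDBCDBADACDB ⇒ CDB·A·DA·C·A·C·CDB·A·DA·CDB·A·DA·C·A·C·CDB·A·DA
    A ↦ C
    B ↦ DA
    C ↦ CDB
    D ↦ A

A->C, B->DA, C->CDB, D->A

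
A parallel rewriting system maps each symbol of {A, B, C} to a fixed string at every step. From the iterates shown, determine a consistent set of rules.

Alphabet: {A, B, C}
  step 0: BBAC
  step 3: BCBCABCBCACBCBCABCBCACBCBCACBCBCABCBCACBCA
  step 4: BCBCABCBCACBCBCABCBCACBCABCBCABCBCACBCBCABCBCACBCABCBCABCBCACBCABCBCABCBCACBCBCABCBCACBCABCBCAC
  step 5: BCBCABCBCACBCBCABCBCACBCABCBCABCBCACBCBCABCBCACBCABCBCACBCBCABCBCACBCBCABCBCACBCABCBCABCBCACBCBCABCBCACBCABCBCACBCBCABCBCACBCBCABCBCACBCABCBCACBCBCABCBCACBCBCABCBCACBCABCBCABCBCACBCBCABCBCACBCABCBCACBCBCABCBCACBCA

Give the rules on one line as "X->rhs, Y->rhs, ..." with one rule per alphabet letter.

  step 4 ⇒ step 5: BCBCABCBCACBCBCABCBCACBCABCBCABCBCACBCBCABCBCACBCABCBCABCBCACBCABCBCABCBCACBCBCABCBCACBCABCBCAC ⇒ BC·BCA·BC·BCA·C·BC·BCA·BC·BCA·C·BCA·BC·BCA·BC·BCA·C·BC·BCA·BC·BCA·C·BCA·BC·BCA·C·BC·BCA·BC·BCA·C·BC·BCA·BC·BCA·C·BCA·BC·BCA·BC·BCA·C·BC·BCA·BC·BCA·C·BCA·BC·BCA·C·BC·BCA·BC·BCA·C·BC·BCA·BC·BCA·C·BCA·BC·BCA·C·BC·BCA·BC·BCA·C·BC·BCA·BC·BCA·C·BCA·BC·BCA·BC·BCA·C·BC·BCA·BC·BCA·C·BCA·BC·BCA·C·BC·BCA·BC·BCA·C·BCA
    A ↦ C
    B ↦ BC
    C ↦ BCA

A->C, B->BC, C->BCA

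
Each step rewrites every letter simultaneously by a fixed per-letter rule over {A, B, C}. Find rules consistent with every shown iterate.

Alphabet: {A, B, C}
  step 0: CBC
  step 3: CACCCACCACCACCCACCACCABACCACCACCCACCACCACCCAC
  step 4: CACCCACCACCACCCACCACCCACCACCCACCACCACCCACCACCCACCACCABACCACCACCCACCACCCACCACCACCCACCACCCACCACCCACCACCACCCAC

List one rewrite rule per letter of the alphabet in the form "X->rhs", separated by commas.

A->C, B->ABA, C->CAC

  step 3 ⇒ step 4: CACCCACCACCACCCACCACCABACCACCACCCACCACCACCCAC ⇒ CAC·C·CAC·CAC·CAC·C·CAC·CAC·C·CAC·CAC·C·CAC·CAC·CAC·C·CAC·CAC·C·CAC·CAC·C·ABA·C·CAC·CAC·C·CAC·CAC·C·CAC·CAC·CAC·C·CAC·CAC·C·CAC·CAC·C·CAC·CAC·CAC·C·CAC
    A ↦ C
    B ↦ ABA
    C ↦ CAC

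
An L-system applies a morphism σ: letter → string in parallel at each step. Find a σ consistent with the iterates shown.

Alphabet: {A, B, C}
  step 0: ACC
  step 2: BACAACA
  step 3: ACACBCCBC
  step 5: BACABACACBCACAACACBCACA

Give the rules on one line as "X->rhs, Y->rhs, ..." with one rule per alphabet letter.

  step 2 ⇒ step 3: BACAACA ⇒ ACA·C·B·C·C·B·C
    A ↦ C
    B ↦ ACA
    C ↦ B

A->C, B->ACA, C->B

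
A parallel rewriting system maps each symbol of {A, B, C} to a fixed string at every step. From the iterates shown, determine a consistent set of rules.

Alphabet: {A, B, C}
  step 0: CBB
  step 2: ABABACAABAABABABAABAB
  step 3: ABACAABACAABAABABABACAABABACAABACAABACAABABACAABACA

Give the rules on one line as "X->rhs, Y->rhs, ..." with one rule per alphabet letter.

  step 2 ⇒ step 3: ABABACAABAABABABAABAB ⇒ AB·ACA·AB·ACA·AB·AAB·AB·AB·ACA·AB·AB·ACA·AB·ACA·AB·ACA·AB·AB·ACA·AB·ACA
    A ↦ AB
    B ↦ ACA
    C ↦ AAB

A->AB, B->ACA, C->AAB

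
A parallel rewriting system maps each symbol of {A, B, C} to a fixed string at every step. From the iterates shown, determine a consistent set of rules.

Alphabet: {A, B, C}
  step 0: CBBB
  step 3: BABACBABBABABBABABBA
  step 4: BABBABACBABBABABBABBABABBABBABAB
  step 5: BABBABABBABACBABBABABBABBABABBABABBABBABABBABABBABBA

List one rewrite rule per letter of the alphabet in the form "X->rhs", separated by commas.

  step 4 ⇒ step 5: BABBABACBABBABABBABBABABBABBABAB ⇒ BA·B·BA·BA·B·BA·B·AC·BA·B·BA·BA·B·BA·B·BA·BA·B·BA·BA·B·BA·B·BA·BA·B·BA·BA·B·BA·B·BA
    A ↦ B
    B ↦ BA
    C ↦ AC

A->B, B->BA, C->AC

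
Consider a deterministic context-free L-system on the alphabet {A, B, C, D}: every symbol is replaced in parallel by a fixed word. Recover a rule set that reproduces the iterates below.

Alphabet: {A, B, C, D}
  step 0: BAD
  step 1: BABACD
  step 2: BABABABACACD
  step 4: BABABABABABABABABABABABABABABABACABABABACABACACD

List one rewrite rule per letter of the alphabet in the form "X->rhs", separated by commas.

  step 1 ⇒ step 2: BABACD ⇒ BA·BA·BA·BA·CA·CD
    A ↦ BA
    B ↦ BA
    C ↦ CA
    D ↦ CD

A->BA, B->BA, C->CA, D->CD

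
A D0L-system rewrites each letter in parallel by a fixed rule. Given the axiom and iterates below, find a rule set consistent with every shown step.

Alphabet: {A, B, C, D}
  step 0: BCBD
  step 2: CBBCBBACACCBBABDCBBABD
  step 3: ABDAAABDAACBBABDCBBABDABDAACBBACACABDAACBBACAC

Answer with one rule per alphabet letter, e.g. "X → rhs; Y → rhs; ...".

  step 2 ⇒ step 3: CBBCBBACACCBBABDCBBABD ⇒ ABD·A·A·ABD·A·A·CBB·ABD·CBB·ABD·ABD·A·A·CBB·A·CAC·ABD·A·A·CBB·A·CAC
    A ↦ CBB
    B ↦ A
    C ↦ ABD
    D ↦ CAC

A->CBB, B->A, C->ABD, D->CAC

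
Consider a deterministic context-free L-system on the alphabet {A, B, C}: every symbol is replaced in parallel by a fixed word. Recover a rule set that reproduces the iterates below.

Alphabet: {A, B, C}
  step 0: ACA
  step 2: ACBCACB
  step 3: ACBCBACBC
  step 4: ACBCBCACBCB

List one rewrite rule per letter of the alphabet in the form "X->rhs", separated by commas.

A->AC, B->C, C->B

  step 3 ⇒ step 4: ACBCBACBC ⇒ AC·B·C·B·C·AC·B·C·B
    A ↦ AC
    B ↦ C
    C ↦ B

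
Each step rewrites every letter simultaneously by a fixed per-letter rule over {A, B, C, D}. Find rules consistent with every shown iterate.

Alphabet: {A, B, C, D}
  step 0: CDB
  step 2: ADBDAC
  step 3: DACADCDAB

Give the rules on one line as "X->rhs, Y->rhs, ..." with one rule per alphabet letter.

  step 2 ⇒ step 3: ADBDAC ⇒ DA·C·AD·C·DA·B
    A ↦ DA
    B ↦ AD
    C ↦ B
    D ↦ C

A->DA, B->AD, C->B, D->C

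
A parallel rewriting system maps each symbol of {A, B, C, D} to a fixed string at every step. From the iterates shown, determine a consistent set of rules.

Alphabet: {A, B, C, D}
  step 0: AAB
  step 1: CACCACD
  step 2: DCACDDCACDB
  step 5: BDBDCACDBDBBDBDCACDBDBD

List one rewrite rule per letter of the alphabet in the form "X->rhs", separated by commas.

  step 1 ⇒ step 2: CACCACD ⇒ D·CAC·D·D·CAC·D·B
    A ↦ CAC
    C ↦ D
    D ↦ B
  step 0 ⇒ step 1: AAB ⇒ CAC·CAC·D
    B ↦ D

A->CAC, B->D, C->D, D->B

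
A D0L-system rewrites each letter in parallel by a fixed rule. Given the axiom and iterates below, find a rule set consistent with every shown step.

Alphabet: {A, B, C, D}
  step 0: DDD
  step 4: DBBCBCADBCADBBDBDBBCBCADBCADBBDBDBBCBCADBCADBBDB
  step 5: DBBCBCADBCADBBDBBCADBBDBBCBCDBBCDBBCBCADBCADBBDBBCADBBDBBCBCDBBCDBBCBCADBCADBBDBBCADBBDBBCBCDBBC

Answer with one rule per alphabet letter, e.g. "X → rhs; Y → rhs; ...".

A->BB, B->BC, C->AD, D->DB

  step 4 ⇒ step 5: DBBCBCADBCADBBDBDBBCBCADBCADBBDBDBBCBCADBCADBBDB ⇒ DB·BC·BC·AD·BC·AD·BB·DB·BC·AD·BB·DB·BC·BC·DB·BC·DB·BC·BC·AD·BC·AD·BB·DB·BC·AD·BB·DB·BC·BC·DB·BC·DB·BC·BC·AD·BC·AD·BB·DB·BC·AD·BB·DB·BC·BC·DB·BC
    A ↦ BB
    B ↦ BC
    C ↦ AD
    D ↦ DB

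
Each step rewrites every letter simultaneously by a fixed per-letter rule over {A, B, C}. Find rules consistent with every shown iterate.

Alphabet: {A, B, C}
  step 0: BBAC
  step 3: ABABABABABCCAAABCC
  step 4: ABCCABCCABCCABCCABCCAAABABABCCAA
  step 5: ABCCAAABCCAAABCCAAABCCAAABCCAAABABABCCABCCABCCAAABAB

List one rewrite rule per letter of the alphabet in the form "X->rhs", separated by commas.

  step 4 ⇒ step 5: ABCCABCCABCCABCCABCCAAABABABCCAA ⇒ AB·CC·A·A·AB·CC·A·A·AB·CC·A·A·AB·CC·A·A·AB·CC·A·A·AB·AB·AB·CC·AB·CC·AB·CC·A·A·AB·AB
    A ↦ AB
    B ↦ CC
    C ↦ A

A->AB, B->CC, C->A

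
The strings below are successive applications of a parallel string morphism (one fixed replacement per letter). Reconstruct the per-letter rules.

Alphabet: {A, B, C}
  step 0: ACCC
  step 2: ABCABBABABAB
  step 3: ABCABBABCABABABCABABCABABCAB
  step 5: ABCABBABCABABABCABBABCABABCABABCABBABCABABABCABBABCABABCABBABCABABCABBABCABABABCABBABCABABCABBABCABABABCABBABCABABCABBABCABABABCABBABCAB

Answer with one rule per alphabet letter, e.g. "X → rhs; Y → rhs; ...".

  step 2 ⇒ step 3: ABCABBABABAB ⇒ ABC·AB·B·ABC·AB·AB·ABC·AB·ABC·AB·ABC·AB
    A ↦ ABC
    B ↦ AB
    C ↦ B

A->ABC, B->AB, C->B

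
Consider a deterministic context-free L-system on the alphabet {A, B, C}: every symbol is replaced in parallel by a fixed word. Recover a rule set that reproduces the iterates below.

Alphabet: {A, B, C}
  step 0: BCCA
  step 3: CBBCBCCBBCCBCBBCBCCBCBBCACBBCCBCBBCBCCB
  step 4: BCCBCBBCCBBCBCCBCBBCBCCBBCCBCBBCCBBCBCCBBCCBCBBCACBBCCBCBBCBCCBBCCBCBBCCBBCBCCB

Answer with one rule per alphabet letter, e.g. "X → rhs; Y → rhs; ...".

A->ACB, B->CB, C->BC

  step 3 ⇒ step 4: CBBCBCCBBCCBCBBCBCCBCBBCACBBCCBCBBCBCCB ⇒ BC·CB·CB·BC·CB·BC·BC·CB·CB·BC·BC·CB·BC·CB·CB·BC·CB·BC·BC·CB·BC·CB·CB·BC·ACB·BC·CB·CB·BC·BC·CB·BC·CB·CB·BC·CB·BC·BC·CB
    A ↦ ACB
    B ↦ CB
    C ↦ BC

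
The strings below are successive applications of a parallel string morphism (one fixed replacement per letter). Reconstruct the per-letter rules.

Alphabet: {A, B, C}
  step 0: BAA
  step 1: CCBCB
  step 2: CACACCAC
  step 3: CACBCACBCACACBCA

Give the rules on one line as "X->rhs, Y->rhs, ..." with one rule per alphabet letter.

  step 2 ⇒ step 3: CACACCAC ⇒ CA·CB·CA·CB·CA·CA·CB·CA
    A ↦ CB
    C ↦ CA
  step 0 ⇒ step 1: BAA ⇒ C·CB·CB
    B ↦ C

A->CB, B->C, C->CA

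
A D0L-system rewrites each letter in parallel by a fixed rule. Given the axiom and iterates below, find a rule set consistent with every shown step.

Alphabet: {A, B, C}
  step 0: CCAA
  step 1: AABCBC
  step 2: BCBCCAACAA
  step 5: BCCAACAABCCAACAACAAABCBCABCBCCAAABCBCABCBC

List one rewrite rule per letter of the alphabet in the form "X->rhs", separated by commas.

  step 1 ⇒ step 2: AABCBC ⇒ BC·BC·CA·A·CA·A
    A ↦ BC
    B ↦ CA
    C ↦ A

A->BC, B->CA, C->A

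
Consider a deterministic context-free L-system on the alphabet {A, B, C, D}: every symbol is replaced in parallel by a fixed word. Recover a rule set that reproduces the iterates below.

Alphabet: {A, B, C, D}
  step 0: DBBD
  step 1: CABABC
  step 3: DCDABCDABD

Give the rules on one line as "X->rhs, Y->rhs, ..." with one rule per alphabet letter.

  step 0 ⇒ step 1: DBBD ⇒ C·AB·AB·C
    B ↦ AB
    D ↦ C
    A ↦ D  (constrained at step 1)
    C ↦ A  (constrained at step 1)

A->D, B->AB, C->A, D->C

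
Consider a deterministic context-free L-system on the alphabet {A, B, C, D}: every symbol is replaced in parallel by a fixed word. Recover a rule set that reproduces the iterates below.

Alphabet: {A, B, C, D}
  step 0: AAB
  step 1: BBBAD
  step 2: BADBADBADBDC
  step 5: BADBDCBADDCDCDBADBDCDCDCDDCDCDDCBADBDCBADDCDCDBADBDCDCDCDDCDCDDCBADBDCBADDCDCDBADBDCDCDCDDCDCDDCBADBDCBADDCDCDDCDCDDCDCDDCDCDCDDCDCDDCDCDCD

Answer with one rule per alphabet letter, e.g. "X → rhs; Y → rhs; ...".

A->B, B->BAD, C->DCD, D->DC

  step 1 ⇒ step 2: BBBAD ⇒ BAD·BAD·BAD·B·DC
    A ↦ B
    B ↦ BAD
    D ↦ DC
    C ↦ DCD  (constrained at step 2)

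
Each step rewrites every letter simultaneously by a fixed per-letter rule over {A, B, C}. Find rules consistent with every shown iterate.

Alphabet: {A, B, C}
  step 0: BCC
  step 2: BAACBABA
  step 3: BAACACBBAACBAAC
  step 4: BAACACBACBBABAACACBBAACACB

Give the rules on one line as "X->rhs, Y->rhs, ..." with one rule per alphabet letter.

  step 3 ⇒ step 4: BAACACBBAACBAAC ⇒ BA·AC·AC·B·AC·B·BA·BA·AC·AC·B·BA·AC·AC·B
    A ↦ AC
    B ↦ BA
    C ↦ B

A->AC, B->BA, C->B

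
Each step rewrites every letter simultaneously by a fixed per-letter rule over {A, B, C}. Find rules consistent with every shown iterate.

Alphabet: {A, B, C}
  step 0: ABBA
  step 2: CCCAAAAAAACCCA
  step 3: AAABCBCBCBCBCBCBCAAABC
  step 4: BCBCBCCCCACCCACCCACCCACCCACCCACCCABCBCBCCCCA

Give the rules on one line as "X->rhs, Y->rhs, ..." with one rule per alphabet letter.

A->BC, B->CCC, C->A

  step 3 ⇒ step 4: AAABCBCBCBCBCBCBCAAABC ⇒ BC·BC·BC·CCC·A·CCC·A·CCC·A·CCC·A·CCC·A·CCC·A·CCC·A·BC·BC·BC·CCC·A
    A ↦ BC
    B ↦ CCC
    C ↦ A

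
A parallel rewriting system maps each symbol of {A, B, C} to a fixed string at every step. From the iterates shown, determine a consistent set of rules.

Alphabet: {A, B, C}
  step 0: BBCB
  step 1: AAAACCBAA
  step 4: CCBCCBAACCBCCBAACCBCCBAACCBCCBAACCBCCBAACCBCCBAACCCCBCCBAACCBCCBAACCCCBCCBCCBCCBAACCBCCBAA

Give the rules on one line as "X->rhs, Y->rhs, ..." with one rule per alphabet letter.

A->C, B->AA, C->CCB

  step 0 ⇒ step 1: BBCB ⇒ AA·AA·CCB·AA
    B ↦ AA
    C ↦ CCB
    A ↦ C  (constrained at step 1)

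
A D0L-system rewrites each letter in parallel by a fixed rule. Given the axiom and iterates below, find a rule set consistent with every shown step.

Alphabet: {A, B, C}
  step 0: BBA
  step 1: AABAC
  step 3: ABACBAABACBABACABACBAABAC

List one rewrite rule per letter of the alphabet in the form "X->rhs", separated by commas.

  step 0 ⇒ step 1: BBA ⇒ A·A·BAC
    A ↦ BAC
    B ↦ A
    C ↦ BA  (constrained at step 1)

A->BAC, B->A, C->BA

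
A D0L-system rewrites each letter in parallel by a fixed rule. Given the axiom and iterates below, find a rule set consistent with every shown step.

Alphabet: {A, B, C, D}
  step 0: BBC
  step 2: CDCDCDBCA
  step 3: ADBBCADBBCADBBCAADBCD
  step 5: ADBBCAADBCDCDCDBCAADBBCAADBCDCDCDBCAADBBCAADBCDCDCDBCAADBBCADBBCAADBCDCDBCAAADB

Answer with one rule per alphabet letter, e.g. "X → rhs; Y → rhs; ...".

A->CD, B->A, C->ADB, D->BC

  step 2 ⇒ step 3: CDCDCDBCA ⇒ ADB·BC·ADB·BC·ADB·BC·A·ADB·CD
    A ↦ CD
    B ↦ A
    C ↦ ADB
    D ↦ BC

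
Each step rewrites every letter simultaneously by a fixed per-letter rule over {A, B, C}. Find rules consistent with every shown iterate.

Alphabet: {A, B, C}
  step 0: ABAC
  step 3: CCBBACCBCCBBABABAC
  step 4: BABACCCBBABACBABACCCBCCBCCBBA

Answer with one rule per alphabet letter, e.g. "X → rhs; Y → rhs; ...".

  step 3 ⇒ step 4: CCBBACCBCCBBABABAC ⇒ BA·BA·C·C·CB·BA·BA·C·BA·BA·C·C·CB·C·CB·C·CB·BA
    A ↦ CB
    B ↦ C
    C ↦ BA

A->CB, B->C, C->BA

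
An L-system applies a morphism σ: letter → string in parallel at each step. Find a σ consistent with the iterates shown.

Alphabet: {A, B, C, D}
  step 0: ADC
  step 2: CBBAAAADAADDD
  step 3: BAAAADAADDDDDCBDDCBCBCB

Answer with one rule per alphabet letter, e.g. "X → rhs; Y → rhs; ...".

A->D, B->AAD, C->BAA, D->CB

  step 2 ⇒ step 3: CBBAAAADAADDD ⇒ BAA·AAD·AAD·D·D·D·D·CB·D·D·CB·CB·CB
    A ↦ D
    B ↦ AAD
    C ↦ BAA
    D ↦ CB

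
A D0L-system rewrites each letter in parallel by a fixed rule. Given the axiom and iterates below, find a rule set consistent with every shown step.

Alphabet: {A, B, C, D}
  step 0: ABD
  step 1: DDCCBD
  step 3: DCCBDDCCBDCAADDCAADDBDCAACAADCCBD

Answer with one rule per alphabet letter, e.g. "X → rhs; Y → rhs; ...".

A->D, B->DCC, C->CAA, D->BD

  step 0 ⇒ step 1: ABD ⇒ D·DCC·BD
    A ↦ D
    B ↦ DCC
    D ↦ BD
    C ↦ CAA  (constrained at step 1)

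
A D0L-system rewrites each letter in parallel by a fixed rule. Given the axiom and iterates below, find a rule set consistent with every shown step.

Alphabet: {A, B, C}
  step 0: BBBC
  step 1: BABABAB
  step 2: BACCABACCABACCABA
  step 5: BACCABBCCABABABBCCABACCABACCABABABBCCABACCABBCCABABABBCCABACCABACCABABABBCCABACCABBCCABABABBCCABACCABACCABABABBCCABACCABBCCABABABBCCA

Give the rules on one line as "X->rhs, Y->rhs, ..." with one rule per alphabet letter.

  step 1 ⇒ step 2: BABABAB ⇒ BA·CCA·BA·CCA·BA·CCA·BA
    A ↦ CCA
    B ↦ BA
  step 0 ⇒ step 1: BBBC ⇒ BA·BA·BA·B
    C ↦ B

A->CCA, B->BA, C->B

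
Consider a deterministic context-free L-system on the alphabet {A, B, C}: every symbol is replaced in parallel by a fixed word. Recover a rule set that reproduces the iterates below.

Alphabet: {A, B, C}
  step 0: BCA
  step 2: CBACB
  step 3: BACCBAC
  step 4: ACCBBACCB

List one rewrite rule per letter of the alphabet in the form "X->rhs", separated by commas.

  step 3 ⇒ step 4: BACCBAC ⇒ AC·C·B·B·AC·C·B
    A ↦ C
    B ↦ AC
    C ↦ B

A->C, B->AC, C->B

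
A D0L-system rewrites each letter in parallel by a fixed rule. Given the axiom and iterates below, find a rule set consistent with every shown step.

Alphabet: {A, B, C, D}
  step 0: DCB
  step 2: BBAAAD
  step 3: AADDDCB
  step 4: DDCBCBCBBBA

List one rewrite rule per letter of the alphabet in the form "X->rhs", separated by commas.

A->D, B->A, C->BB, D->CB

  step 3 ⇒ step 4: AADDDCB ⇒ D·D·CB·CB·CB·BB·A
    A ↦ D
    B ↦ A
    C ↦ BB
    D ↦ CB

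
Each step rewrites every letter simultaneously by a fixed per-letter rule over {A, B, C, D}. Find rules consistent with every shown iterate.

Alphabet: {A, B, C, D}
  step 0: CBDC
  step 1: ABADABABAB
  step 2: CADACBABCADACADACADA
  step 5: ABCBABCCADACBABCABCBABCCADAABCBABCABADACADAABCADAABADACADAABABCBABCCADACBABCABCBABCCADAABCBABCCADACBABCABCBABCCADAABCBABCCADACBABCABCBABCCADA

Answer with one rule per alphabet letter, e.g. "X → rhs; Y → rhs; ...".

  step 1 ⇒ step 2: ABADABABAB ⇒ C·ADA·C·BAB·C·ADA·C·ADA·C·ADA
    A ↦ C
    B ↦ ADA
    D ↦ BAB
  step 0 ⇒ step 1: CBDC ⇒ AB·ADA·BAB·AB
    C ↦ AB

A->C, B->ADA, C->AB, D->BAB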